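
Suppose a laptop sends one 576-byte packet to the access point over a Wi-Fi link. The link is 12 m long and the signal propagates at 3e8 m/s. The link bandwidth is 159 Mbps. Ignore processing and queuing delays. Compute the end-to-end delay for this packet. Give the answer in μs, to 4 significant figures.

29.02 μs

L = 576 × 8 = 4608 bits.
Transmission delay = L/R = 4608 / 159000000 = 28.9811 μs.
Propagation delay = d/s = 12 m / 300000000 m/s = 0.04 μs.
Total = 29.02 μs.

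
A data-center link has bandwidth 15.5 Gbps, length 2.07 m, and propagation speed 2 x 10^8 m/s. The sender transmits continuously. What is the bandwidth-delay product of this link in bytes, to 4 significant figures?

Propagation delay = 2.07 / 200000000 = 1.035e-08 s.
BDP = R × t_prop = 15500000000 × 1.035e-08 = 160.425 bits.
In bytes: 160.425/8 = 20.05 bytes.

20.05 bytes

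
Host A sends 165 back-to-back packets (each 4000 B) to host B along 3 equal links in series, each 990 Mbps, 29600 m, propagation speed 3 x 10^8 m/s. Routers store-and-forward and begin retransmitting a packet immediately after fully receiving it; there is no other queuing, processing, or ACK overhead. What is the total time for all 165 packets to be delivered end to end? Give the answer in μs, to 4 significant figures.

Per-hop transmission t_tx = L/R = 32000/990000000 = 32.3232 μs.
Per-hop propagation t_prop = 29600/300000000 = 98.6667 μs.
Pipeline fill: first packet needs 3·t_tx to clear all hops; remaining 164 packets each add one t_tx.
Total = (3+165-1)·t_tx + 3·t_prop = 167·32.3232 + 3·98.6667 = 5694 μs.

5694 μs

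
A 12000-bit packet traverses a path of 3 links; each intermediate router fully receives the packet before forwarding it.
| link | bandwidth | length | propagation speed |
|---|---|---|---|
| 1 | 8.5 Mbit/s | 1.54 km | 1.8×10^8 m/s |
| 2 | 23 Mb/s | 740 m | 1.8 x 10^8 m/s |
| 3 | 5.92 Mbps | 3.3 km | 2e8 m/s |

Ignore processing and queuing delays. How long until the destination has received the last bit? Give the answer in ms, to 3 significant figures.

3.99 ms

Transmission delays (L/R per hop): 1.41176, 0.521739, 2.02703 ms; sum = 3.96053 ms.
Propagation delays (d/s per hop): 0.00855556, 0.00411111, 0.0165 ms; sum = 0.0291667 ms.
End-to-end = 3.99 ms.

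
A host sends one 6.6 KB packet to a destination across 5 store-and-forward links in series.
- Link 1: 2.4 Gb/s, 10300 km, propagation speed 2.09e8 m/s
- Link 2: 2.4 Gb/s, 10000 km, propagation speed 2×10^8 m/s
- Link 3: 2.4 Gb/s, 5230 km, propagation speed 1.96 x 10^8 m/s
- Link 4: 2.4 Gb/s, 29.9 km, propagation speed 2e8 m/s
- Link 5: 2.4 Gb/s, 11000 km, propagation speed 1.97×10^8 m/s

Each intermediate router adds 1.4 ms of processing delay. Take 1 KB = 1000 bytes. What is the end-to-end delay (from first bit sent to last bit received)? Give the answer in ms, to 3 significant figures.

L = 52800 bits.
Transmission delay per hop = L/R = 52800/2400000000 = 0.022 ms; 5 hops → 0.11 ms.
Propagation delays (d/s per hop): 49.2823, 50, 26.6837, 0.1495, 55.8376 ms; sum = 181.953 ms.
Processing at 4 router(s): 4 × 1.4 ms = 5.6 ms.
End-to-end = 188 ms.

188 ms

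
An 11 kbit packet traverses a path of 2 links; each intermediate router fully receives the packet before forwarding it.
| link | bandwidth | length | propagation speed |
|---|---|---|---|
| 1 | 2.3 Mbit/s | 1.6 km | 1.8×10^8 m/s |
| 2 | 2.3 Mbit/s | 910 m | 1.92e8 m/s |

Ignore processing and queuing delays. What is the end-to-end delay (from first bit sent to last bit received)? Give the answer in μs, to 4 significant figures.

L = 11000 bits.
Transmission delay per hop = L/R = 11000/2300000 = 4782.61 μs; 2 hops → 9565.22 μs.
Propagation delays (d/s per hop): 8.88889, 4.73958 μs; sum = 13.6285 μs.
End-to-end = 9579 μs.

9579 μs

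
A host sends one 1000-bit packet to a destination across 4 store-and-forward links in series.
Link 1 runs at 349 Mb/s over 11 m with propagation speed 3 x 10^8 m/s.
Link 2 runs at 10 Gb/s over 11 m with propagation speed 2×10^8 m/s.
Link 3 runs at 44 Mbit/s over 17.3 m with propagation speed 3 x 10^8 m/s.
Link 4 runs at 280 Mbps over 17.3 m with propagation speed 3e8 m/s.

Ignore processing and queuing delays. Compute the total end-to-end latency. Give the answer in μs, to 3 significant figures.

Transmission delays (L/R per hop): 2.86533, 0.1, 22.7273, 3.57143 μs; sum = 29.264 μs.
Propagation delays (d/s per hop): 0.0366667, 0.055, 0.0576667, 0.0576667 μs; sum = 0.207 μs.
End-to-end = 29.5 μs.

29.5 μs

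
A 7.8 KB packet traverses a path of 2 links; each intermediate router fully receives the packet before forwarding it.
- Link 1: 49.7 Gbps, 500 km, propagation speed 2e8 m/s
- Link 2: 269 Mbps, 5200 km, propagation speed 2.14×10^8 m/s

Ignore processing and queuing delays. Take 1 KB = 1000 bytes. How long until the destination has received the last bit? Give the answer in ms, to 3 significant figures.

27.0 ms

L = 62400 bits.
Transmission delays (L/R per hop): 0.00125553, 0.23197 ms; sum = 0.233226 ms.
Propagation delays (d/s per hop): 2.5, 24.2991 ms; sum = 26.7991 ms.
End-to-end = 27.0 ms.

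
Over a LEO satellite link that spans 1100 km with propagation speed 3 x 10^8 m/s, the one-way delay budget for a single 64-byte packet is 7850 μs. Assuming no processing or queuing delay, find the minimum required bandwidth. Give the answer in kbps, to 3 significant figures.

122 kbps

L = 512 bits.
Propagation delay = 1100000 / 300000000 = 3666.67 μs.
Transmission budget = 7850 − 3666.67 = 4183.33 μs.
R ≥ L / t_tx = 512 bits / 0.00418333 s = 122 kbps.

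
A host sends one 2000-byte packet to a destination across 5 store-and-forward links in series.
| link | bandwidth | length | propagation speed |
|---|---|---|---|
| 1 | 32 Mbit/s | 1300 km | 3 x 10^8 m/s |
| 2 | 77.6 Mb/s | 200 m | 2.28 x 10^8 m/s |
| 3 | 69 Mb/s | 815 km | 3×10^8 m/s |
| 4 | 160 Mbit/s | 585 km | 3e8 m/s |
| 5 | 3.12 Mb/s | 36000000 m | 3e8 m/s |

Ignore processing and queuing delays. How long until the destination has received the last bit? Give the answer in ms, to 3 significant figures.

L = 2000 × 8 = 16000 bits.
Transmission delays (L/R per hop): 0.5, 0.206186, 0.231884, 0.1, 5.12821 ms; sum = 6.16627 ms.
Propagation delays (d/s per hop): 4.33333, 0.000877193, 2.71667, 1.95, 120 ms; sum = 129.001 ms.
End-to-end = 135 ms.

135 ms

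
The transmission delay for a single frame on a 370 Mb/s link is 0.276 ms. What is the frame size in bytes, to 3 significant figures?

12800 bytes

L = R × t_tx = 370000000 b/s × 0.000276 s = 102120 bits.
In bytes: 102120 / 8 = 12800 bytes.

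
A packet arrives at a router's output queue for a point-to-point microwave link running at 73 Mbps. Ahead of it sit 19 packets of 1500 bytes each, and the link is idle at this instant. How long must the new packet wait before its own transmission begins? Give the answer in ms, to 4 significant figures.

3.123 ms

Each queued packet: L/R = 12000/73000000 = 0.164384 ms.
19 queued → 3.12329 ms.
Queuing delay = 3.123 ms.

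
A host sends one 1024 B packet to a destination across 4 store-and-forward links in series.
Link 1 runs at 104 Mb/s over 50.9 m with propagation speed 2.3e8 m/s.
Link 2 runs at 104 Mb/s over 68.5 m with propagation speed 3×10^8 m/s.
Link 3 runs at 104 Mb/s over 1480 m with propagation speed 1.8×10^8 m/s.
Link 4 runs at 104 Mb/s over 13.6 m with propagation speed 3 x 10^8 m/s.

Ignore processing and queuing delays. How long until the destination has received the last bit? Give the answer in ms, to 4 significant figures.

0.3238 ms

L = 1024 × 8 = 8192 bits.
Transmission delay per hop = L/R = 8192/104000000 = 0.0787692 ms; 4 hops → 0.315077 ms.
Propagation delays (d/s per hop): 0.000221304, 0.000228333, 0.00822222, 4.53333e-05 ms; sum = 0.00871719 ms.
End-to-end = 0.3238 ms.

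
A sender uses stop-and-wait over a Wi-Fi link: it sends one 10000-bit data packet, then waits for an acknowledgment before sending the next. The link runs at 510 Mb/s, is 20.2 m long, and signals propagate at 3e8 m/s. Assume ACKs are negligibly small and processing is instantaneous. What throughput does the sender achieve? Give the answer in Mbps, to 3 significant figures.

t_tx = L/R = 10000/510000000 = 1.96078e-05 s.
t_prop = 20.2/300000000 = 6.73333e-08 s; RTT = 1.34667e-07 s.
Cycle = t_tx + RTT = 1.97425e-05 s.
Throughput = L / cycle = 10000 / 1.97425e-05 = 507 Mbps.

507 Mbps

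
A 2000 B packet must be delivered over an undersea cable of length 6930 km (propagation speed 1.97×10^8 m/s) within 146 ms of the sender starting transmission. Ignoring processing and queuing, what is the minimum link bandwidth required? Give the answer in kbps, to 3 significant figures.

144 kbps

L = 16000 bits.
Propagation delay = 6930000 / 197000000 = 35.1777 ms.
Transmission budget = 146 − 35.1777 = 110.822 ms.
R ≥ L / t_tx = 16000 bits / 0.110822 s = 144 kbps.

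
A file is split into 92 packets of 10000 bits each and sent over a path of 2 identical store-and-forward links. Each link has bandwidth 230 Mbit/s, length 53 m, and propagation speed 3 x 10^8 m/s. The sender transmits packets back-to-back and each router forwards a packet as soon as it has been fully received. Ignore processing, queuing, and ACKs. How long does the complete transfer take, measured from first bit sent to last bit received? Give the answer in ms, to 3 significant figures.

4.04 ms

Per-hop transmission t_tx = L/R = 10000/230000000 = 0.0434783 ms.
Per-hop propagation t_prop = 53/300000000 = 0.000176667 ms.
Pipeline fill: first packet needs 2·t_tx to clear all hops; remaining 91 packets each add one t_tx.
Total = (2+92-1)·t_tx + 2·t_prop = 93·0.0434783 + 2·0.000176667 = 4.04 ms.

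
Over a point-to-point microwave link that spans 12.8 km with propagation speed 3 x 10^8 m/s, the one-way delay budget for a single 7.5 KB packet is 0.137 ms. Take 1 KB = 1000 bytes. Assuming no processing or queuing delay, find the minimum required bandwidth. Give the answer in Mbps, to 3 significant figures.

636 Mbps

L = 60000 bits.
Propagation delay = 12800 / 300000000 = 0.0426667 ms.
Transmission budget = 0.137 − 0.0426667 = 0.0943333 ms.
R ≥ L / t_tx = 60000 bits / 9.43333e-05 s = 636 Mbps.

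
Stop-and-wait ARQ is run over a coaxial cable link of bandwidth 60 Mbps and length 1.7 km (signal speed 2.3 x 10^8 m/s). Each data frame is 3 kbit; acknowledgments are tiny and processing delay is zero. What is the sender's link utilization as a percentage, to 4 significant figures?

77.18 %

t_tx = L/R = 3000/60000000 = 5e-05 s.
t_prop = 1700/2.3e+08 = 7.3913e-06 s; RTT = 1.47826e-05 s.
Cycle = t_tx + RTT = 6.47826e-05 s.
Utilization = t_tx / cycle = 5e-05/6.47826e-05 = 77.18 %.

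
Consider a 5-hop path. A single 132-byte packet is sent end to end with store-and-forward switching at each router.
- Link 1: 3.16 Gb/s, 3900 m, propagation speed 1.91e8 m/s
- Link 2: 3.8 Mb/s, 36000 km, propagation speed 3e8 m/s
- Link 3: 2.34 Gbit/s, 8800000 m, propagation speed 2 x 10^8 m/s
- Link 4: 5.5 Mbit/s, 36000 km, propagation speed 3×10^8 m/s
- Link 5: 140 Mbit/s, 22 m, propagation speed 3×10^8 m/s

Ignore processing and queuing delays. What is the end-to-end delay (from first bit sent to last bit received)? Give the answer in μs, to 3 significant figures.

284000 μs

L = 132 × 8 = 1056 bits.
Transmission delays (L/R per hop): 0.334177, 277.895, 0.451282, 192, 7.54286 μs; sum = 478.223 μs.
Propagation delays (d/s per hop): 20.4188, 120000, 44000, 120000, 0.0733333 μs; sum = 284020 μs.
End-to-end = 284000 μs.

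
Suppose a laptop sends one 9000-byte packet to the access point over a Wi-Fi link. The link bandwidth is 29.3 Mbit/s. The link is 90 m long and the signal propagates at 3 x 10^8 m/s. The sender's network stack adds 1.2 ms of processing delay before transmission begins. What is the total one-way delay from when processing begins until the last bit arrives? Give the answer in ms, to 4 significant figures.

L = 9000 × 8 = 72000 bits.
Transmission delay = L/R = 72000 / 29300000 = 2.45734 ms.
Propagation delay = d/s = 90 m / 300000000 m/s = 0.0003 ms.
Plus processing delay 1.2 ms = 1.2 ms.
Total = 3.658 ms.

3.658 ms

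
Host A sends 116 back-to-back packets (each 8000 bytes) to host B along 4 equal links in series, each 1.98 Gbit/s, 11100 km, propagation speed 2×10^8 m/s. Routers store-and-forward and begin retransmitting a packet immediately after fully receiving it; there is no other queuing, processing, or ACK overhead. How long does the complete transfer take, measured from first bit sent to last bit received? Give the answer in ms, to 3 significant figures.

Per-hop transmission t_tx = L/R = 64000/1980000000 = 0.0323232 ms.
Per-hop propagation t_prop = 11100000/200000000 = 55.5 ms.
Pipeline fill: first packet needs 4·t_tx to clear all hops; remaining 115 packets each add one t_tx.
Total = (4+116-1)·t_tx + 4·t_prop = 119·0.0323232 + 4·55.5 = 226 ms.

226 ms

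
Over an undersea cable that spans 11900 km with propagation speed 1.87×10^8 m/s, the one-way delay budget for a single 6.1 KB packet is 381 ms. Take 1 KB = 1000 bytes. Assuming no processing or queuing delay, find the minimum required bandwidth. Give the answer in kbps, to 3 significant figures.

154 kbps

L = 48800 bits.
Propagation delay = 11900000 / 187000000 = 63.6364 ms.
Transmission budget = 381 − 63.6364 = 317.364 ms.
R ≥ L / t_tx = 48800 bits / 0.317364 s = 154 kbps.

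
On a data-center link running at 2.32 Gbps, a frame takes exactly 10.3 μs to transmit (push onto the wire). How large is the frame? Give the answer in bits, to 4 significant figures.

L = R × t_tx = 2320000000 b/s × 1.03e-05 s = 23896 bits.

23900 bits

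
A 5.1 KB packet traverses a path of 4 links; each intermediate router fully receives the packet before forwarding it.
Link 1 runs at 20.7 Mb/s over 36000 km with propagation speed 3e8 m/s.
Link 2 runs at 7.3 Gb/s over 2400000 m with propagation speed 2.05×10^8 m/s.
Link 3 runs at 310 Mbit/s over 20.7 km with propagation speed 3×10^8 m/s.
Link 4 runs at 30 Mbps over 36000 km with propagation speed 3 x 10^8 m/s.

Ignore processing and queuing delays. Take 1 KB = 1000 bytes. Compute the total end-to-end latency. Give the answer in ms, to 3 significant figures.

255 ms

L = 40800 bits.
Transmission delays (L/R per hop): 1.97101, 0.00558904, 0.131613, 1.36 ms; sum = 3.46822 ms.
Propagation delays (d/s per hop): 120, 11.7073, 0.069, 120 ms; sum = 251.776 ms.
End-to-end = 255 ms.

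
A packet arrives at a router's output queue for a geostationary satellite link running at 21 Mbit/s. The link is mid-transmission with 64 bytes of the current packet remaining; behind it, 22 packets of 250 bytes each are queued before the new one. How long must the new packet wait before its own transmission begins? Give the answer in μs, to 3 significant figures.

2120 μs

Each queued packet: L/R = 2000/21000000 = 95.2381 μs.
22 queued → 2095.24 μs.
Plus remaining 512 bits of current packet: 24.381 μs.
Queuing delay = 2120 μs.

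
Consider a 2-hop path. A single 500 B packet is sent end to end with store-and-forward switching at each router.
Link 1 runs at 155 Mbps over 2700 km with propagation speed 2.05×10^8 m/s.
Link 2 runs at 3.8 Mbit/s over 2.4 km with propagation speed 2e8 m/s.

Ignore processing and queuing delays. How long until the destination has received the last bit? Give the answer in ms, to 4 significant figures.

L = 500 × 8 = 4000 bits.
Transmission delays (L/R per hop): 0.0258065, 1.05263 ms; sum = 1.07844 ms.
Propagation delays (d/s per hop): 13.1707, 0.012 ms; sum = 13.1827 ms.
End-to-end = 14.26 ms.

14.26 ms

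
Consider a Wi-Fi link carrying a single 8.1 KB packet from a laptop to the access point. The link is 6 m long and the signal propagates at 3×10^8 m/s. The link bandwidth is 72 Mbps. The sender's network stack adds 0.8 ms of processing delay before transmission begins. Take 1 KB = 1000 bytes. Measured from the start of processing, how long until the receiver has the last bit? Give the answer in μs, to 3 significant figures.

L = 64800 bits.
Transmission delay = L/R = 64800 / 72000000 = 900 μs.
Propagation delay = d/s = 6 m / 300000000 m/s = 0.02 μs.
Plus processing delay 0.8 ms = 800 μs.
Total = 1700 μs.

1700 μs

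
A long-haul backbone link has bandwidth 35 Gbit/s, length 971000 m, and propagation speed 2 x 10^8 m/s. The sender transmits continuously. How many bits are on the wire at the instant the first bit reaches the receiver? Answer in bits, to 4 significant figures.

169900000 bits

Propagation delay = 971000 / 200000000 = 0.004855 s.
BDP = R × t_prop = 35000000000 × 0.004855 = 169925000 bits.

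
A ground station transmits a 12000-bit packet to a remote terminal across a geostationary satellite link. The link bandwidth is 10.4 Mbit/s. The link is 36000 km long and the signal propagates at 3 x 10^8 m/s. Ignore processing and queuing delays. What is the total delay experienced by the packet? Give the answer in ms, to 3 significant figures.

121 ms

Transmission delay = L/R = 12000 / 10400000 = 1.15385 ms.
Propagation delay = d/s = 36000000 m / 300000000 m/s = 120 ms.
Total = 121 ms.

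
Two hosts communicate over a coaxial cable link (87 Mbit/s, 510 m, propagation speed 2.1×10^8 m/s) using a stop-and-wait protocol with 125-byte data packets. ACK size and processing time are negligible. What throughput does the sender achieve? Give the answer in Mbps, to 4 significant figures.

t_tx = L/R = 1000/87000000 = 1.14943e-05 s.
t_prop = 510/210000000 = 2.42857e-06 s; RTT = 4.85714e-06 s.
Cycle = t_tx + RTT = 1.63514e-05 s.
Throughput = L / cycle = 1000 / 1.63514e-05 = 61.16 Mbps.

61.16 Mbps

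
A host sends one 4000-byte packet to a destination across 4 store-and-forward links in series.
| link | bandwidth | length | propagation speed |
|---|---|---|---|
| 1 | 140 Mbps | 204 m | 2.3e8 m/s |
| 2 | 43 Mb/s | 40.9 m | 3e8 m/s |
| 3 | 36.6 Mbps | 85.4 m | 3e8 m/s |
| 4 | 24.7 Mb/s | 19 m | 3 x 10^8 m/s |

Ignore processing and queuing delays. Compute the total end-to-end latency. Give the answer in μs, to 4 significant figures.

L = 4000 × 8 = 32000 bits.
Transmission delays (L/R per hop): 228.571, 744.186, 874.317, 1295.55 μs; sum = 3142.62 μs.
Propagation delays (d/s per hop): 0.886957, 0.136333, 0.284667, 0.0633333 μs; sum = 1.37129 μs.
End-to-end = 3144 μs.

3144 μs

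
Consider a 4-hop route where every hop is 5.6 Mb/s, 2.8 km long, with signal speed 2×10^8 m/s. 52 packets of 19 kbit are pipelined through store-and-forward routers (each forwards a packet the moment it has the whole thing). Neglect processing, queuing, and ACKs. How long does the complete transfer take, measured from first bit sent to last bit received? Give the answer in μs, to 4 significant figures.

Per-hop transmission t_tx = L/R = 19000/5600000 = 3392.86 μs.
Per-hop propagation t_prop = 2800/200000000 = 14 μs.
Pipeline fill: first packet needs 4·t_tx to clear all hops; remaining 51 packets each add one t_tx.
Total = (4+52-1)·t_tx + 4·t_prop = 55·3392.86 + 4·14 = 186700 μs.

186700 μs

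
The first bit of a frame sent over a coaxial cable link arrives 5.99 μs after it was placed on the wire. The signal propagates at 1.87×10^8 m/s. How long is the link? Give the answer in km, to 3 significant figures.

1.12 km

d = s × t_prop = 187000000 × 5.99e-06 = 1.12 km.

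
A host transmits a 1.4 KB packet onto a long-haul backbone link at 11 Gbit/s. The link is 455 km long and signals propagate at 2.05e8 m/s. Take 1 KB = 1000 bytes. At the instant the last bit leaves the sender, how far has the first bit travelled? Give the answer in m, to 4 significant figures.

208.7 m

t_tx = L/R = 11200/11000000000 = 1.01818e-06 s.
Distance = s × t_tx = 2.05e+08 × 1.01818e-06 = 208.7 m.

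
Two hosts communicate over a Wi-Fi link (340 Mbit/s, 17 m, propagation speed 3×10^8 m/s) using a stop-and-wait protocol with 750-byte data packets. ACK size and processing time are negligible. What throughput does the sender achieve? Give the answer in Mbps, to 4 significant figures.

t_tx = L/R = 6000/340000000 = 1.76471e-05 s.
t_prop = 17/300000000 = 5.66667e-08 s; RTT = 1.13333e-07 s.
Cycle = t_tx + RTT = 1.77604e-05 s.
Throughput = L / cycle = 6000 / 1.77604e-05 = 337.8 Mbps.

337.8 Mbps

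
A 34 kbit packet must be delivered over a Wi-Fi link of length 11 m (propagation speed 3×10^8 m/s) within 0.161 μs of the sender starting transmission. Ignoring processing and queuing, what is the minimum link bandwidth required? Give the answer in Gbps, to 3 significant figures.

273 Gbps

Propagation delay = 11 / 300000000 = 0.0366667 μs.
Transmission budget = 0.161 − 0.0366667 = 0.124333 μs.
R ≥ L / t_tx = 34000 bits / 1.24333e-07 s = 273 Gbps.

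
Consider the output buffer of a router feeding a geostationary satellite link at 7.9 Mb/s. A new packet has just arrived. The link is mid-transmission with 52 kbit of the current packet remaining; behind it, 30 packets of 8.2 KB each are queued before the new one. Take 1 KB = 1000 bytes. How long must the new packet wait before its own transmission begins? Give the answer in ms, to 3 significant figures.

Each queued packet: L/R = 65600/7900000 = 8.3038 ms.
30 queued → 249.114 ms.
Plus remaining 52000 bits of current packet: 6.58228 ms.
Queuing delay = 256 ms.

256 ms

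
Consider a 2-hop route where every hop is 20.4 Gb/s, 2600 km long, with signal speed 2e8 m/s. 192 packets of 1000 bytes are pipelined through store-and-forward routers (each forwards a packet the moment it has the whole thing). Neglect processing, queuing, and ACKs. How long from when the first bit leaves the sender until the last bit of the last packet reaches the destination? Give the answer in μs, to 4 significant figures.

Per-hop transmission t_tx = L/R = 8000/20400000000 = 0.392157 μs.
Per-hop propagation t_prop = 2600000/200000000 = 13000 μs.
Pipeline fill: first packet needs 2·t_tx to clear all hops; remaining 191 packets each add one t_tx.
Total = (2+192-1)·t_tx + 2·t_prop = 193·0.392157 + 2·13000 = 26080 μs.

26080 μs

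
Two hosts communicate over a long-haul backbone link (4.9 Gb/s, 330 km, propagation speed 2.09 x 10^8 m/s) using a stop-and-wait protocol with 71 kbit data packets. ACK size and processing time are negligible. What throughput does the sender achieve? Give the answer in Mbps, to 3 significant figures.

t_tx = L/R = 71000/4900000000 = 1.44898e-05 s.
t_prop = 330000/209000000 = 0.00157895 s; RTT = 0.00315789 s.
Cycle = t_tx + RTT = 0.00317238 s.
Throughput = L / cycle = 71000 / 0.00317238 = 22.4 Mbps.

22.4 Mbps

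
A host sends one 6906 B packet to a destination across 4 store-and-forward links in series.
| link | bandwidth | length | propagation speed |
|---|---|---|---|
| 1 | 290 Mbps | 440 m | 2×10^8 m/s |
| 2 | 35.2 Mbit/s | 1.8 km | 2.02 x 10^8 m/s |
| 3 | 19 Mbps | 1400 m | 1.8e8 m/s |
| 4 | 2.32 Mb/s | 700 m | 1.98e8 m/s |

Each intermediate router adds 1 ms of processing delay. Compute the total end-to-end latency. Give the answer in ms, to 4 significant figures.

L = 6906 × 8 = 55248 bits.
Transmission delays (L/R per hop): 0.19051, 1.56955, 2.90779, 23.8138 ms; sum = 28.4816 ms.
Propagation delays (d/s per hop): 0.0022, 0.00891089, 0.00777778, 0.00353535 ms; sum = 0.022424 ms.
Processing at 3 router(s): 3 × 1 ms = 3 ms.
End-to-end = 31.50 ms.

31.50 ms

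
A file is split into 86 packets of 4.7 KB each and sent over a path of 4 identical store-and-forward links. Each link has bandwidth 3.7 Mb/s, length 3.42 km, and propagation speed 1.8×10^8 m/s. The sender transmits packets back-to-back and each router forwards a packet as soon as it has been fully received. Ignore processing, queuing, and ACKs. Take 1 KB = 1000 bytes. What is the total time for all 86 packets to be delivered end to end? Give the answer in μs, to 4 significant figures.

Per-hop transmission t_tx = L/R = 37600/3700000 = 10162.2 μs.
Per-hop propagation t_prop = 3420/180000000 = 19 μs.
Pipeline fill: first packet needs 4·t_tx to clear all hops; remaining 85 packets each add one t_tx.
Total = (4+86-1)·t_tx + 4·t_prop = 89·10162.2 + 4·19 = 904500 μs.

904500 μs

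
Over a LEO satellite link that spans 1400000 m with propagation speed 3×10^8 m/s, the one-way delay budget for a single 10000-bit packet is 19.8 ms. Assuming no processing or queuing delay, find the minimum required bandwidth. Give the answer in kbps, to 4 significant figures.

Propagation delay = 1400000 / 300000000 = 4.66667 ms.
Transmission budget = 19.8 − 4.66667 = 15.1333 ms.
R ≥ L / t_tx = 10000 bits / 0.0151333 s = 660.8 kbps.

660.8 kbps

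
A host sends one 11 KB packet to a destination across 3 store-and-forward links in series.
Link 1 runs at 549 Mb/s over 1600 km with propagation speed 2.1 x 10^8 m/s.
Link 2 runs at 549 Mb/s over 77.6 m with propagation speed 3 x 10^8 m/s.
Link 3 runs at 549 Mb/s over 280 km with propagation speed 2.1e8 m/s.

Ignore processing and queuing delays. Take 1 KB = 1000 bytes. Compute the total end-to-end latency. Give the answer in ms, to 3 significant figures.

9.43 ms

L = 88000 bits.
Transmission delay per hop = L/R = 88000/549000000 = 0.160291 ms; 3 hops → 0.480874 ms.
Propagation delays (d/s per hop): 7.61905, 0.000258667, 1.33333 ms; sum = 8.95264 ms.
End-to-end = 9.43 ms.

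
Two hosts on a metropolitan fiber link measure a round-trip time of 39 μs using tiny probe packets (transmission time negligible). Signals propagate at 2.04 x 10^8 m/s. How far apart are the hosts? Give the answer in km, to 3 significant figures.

3.98 km

One-way propagation = RTT/2 = 19.5 μs.
d = s × t = 204000000 × 1.95e-05 = 3.98 km.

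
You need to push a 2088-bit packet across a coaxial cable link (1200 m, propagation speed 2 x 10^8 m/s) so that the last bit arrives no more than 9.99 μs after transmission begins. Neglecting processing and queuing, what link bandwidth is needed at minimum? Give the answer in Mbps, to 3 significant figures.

523 Mbps

Propagation delay = 1200 / 200000000 = 6 μs.
Transmission budget = 9.99 − 6 = 3.99 μs.
R ≥ L / t_tx = 2088 bits / 3.99e-06 s = 523 Mbps.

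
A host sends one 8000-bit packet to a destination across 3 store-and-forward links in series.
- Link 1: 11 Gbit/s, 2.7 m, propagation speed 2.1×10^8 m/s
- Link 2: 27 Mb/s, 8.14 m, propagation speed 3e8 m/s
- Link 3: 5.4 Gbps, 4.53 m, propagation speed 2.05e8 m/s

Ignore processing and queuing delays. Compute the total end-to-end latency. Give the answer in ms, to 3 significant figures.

0.299 ms

Transmission delays (L/R per hop): 0.000727273, 0.296296, 0.00148148 ms; sum = 0.298505 ms.
Propagation delays (d/s per hop): 1.28571e-05, 2.71333e-05, 2.20976e-05 ms; sum = 6.2088e-05 ms.
End-to-end = 0.299 ms.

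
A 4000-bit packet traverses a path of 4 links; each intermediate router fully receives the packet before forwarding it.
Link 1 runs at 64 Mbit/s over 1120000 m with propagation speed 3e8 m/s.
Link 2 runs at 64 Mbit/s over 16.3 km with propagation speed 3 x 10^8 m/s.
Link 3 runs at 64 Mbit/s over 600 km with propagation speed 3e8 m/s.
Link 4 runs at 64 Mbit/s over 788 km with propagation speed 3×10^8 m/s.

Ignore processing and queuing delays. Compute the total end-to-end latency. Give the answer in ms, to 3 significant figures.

Transmission delay per hop = L/R = 4000/64000000 = 0.0625 ms; 4 hops → 0.25 ms.
Propagation delays (d/s per hop): 3.73333, 0.0543333, 2, 2.62667 ms; sum = 8.41433 ms.
End-to-end = 8.66 ms.

8.66 ms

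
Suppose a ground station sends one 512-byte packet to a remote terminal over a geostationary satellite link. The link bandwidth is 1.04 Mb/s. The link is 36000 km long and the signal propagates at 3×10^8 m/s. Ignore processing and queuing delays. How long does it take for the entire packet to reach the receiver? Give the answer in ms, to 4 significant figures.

123.9 ms

L = 512 × 8 = 4096 bits.
Transmission delay = L/R = 4096 / 1040000 = 3.93846 ms.
Propagation delay = d/s = 36000000 m / 300000000 m/s = 120 ms.
Total = 123.9 ms.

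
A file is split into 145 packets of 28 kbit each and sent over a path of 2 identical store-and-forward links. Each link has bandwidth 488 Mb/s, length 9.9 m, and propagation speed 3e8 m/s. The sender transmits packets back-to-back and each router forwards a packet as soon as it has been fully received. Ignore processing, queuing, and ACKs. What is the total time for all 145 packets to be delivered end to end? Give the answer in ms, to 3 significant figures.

8.38 ms

Per-hop transmission t_tx = L/R = 28000/488000000 = 0.057377 ms.
Per-hop propagation t_prop = 9.9/300000000 = 3.3e-05 ms.
Pipeline fill: first packet needs 2·t_tx to clear all hops; remaining 144 packets each add one t_tx.
Total = (2+145-1)·t_tx + 2·t_prop = 146·0.057377 + 2·3.3e-05 = 8.38 ms.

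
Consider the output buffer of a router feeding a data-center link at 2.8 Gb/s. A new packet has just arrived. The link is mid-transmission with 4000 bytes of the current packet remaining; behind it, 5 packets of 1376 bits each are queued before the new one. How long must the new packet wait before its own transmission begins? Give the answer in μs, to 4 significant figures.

Each queued packet: L/R = 1376/2800000000 = 0.491429 μs.
5 queued → 2.45714 μs.
Plus remaining 32000 bits of current packet: 11.4286 μs.
Queuing delay = 13.89 μs.

13.89 μs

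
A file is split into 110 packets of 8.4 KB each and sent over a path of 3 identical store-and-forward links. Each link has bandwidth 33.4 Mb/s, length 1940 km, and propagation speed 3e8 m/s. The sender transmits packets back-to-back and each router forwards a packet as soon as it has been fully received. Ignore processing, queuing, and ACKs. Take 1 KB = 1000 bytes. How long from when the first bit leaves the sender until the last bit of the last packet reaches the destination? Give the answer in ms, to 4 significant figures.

Per-hop transmission t_tx = L/R = 67200/33400000 = 2.01198 ms.
Per-hop propagation t_prop = 1940000/300000000 = 6.46667 ms.
Pipeline fill: first packet needs 3·t_tx to clear all hops; remaining 109 packets each add one t_tx.
Total = (3+110-1)·t_tx + 3·t_prop = 112·2.01198 + 3·6.46667 = 244.7 ms.

244.7 ms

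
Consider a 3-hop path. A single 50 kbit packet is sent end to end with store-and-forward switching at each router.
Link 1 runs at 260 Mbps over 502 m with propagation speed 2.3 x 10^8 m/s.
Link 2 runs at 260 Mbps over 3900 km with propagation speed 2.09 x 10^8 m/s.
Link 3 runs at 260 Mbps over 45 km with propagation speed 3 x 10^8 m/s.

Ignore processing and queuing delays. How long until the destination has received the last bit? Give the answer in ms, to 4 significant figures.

19.39 ms

L = 50000 bits.
Transmission delay per hop = L/R = 50000/260000000 = 0.192308 ms; 3 hops → 0.576923 ms.
Propagation delays (d/s per hop): 0.00218261, 18.6603, 0.15 ms; sum = 18.8125 ms.
End-to-end = 19.39 ms.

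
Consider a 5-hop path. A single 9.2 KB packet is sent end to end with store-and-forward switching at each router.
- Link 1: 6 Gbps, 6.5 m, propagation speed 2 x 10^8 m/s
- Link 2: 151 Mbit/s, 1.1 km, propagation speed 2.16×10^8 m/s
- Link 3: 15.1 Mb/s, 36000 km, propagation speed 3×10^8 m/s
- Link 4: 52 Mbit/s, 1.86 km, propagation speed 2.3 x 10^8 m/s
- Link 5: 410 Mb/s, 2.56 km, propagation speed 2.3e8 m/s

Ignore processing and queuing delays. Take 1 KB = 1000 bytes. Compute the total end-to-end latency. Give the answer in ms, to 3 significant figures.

L = 73600 bits.
Transmission delays (L/R per hop): 0.0122667, 0.487417, 4.87417, 1.41538, 0.179512 ms; sum = 6.96875 ms.
Propagation delays (d/s per hop): 3.25e-05, 0.00509259, 120, 0.00808696, 0.0111304 ms; sum = 120.024 ms.
End-to-end = 127 ms.

127 ms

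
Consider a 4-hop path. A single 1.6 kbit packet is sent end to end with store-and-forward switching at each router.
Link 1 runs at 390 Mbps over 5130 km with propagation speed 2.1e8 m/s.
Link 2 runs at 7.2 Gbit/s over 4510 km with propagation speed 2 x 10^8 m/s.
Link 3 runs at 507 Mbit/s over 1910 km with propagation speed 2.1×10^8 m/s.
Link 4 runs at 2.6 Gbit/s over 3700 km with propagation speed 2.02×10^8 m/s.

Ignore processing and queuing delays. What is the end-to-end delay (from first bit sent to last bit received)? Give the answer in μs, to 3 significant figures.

L = 1600 bits.
Transmission delays (L/R per hop): 4.10256, 0.222222, 3.15582, 0.615385 μs; sum = 8.09599 μs.
Propagation delays (d/s per hop): 24428.6, 22550, 9095.24, 18316.8 μs; sum = 74390.6 μs.
End-to-end = 74400 μs.

74400 μs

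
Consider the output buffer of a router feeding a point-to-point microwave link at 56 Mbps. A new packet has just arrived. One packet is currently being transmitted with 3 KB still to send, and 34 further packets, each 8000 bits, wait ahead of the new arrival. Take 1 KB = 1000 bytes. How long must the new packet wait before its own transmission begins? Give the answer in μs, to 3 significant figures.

Each queued packet: L/R = 8000/56000000 = 142.857 μs.
34 queued → 4857.14 μs.
Plus remaining 24000 bits of current packet: 428.571 μs.
Queuing delay = 5290 μs.

5290 μs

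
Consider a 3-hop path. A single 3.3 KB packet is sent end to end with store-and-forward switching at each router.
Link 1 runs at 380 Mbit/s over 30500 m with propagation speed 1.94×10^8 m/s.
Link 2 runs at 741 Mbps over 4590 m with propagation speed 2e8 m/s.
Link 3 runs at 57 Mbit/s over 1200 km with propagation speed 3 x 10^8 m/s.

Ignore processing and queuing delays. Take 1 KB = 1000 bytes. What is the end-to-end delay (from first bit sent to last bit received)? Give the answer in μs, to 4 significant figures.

L = 26400 bits.
Transmission delays (L/R per hop): 69.4737, 35.6275, 463.158 μs; sum = 568.259 μs.
Propagation delays (d/s per hop): 157.216, 22.95, 4000 μs; sum = 4180.17 μs.
End-to-end = 4748 μs.

4748 μs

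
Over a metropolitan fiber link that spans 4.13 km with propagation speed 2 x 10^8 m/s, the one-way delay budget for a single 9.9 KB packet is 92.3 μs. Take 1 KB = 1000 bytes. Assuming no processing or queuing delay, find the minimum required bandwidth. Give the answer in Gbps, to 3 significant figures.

1.11 Gbps

L = 79200 bits.
Propagation delay = 4130 / 200000000 = 20.65 μs.
Transmission budget = 92.3 − 20.65 = 71.65 μs.
R ≥ L / t_tx = 79200 bits / 7.165e-05 s = 1.11 Gbps.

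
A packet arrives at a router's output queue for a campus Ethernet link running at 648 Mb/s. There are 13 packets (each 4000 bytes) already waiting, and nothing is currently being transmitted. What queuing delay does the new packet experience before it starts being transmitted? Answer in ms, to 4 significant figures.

Each queued packet: L/R = 32000/648000000 = 0.0493827 ms.
13 queued → 0.641975 ms.
Queuing delay = 0.6420 ms.

0.6420 ms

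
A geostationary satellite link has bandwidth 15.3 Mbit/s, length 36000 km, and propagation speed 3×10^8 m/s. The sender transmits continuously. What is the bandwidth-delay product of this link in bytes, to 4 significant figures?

229500 bytes

Propagation delay = 36000000 / 300000000 = 0.12 s.
BDP = R × t_prop = 15300000 × 0.12 = 1836000 bits.
In bytes: 1836000/8 = 229500 bytes.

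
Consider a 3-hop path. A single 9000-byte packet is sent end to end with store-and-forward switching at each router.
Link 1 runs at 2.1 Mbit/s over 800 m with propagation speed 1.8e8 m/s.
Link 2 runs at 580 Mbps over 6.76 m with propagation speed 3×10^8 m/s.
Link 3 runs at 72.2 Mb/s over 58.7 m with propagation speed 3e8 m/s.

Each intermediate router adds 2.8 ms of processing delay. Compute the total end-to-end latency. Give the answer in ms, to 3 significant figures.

41.0 ms

L = 9000 × 8 = 72000 bits.
Transmission delays (L/R per hop): 34.2857, 0.124138, 0.99723 ms; sum = 35.4071 ms.
Propagation delays (d/s per hop): 0.00444444, 2.25333e-05, 0.000195667 ms; sum = 0.00466264 ms.
Processing at 2 router(s): 2 × 2.8 ms = 5.6 ms.
End-to-end = 41.0 ms.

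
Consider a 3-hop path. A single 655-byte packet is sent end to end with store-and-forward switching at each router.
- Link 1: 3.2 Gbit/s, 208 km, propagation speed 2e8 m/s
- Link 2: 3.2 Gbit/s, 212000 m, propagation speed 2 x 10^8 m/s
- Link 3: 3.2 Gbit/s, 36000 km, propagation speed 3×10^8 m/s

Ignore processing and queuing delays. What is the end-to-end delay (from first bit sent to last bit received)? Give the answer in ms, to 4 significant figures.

122.1 ms

L = 655 × 8 = 5240 bits.
Transmission delay per hop = L/R = 5240/3200000000 = 0.0016375 ms; 3 hops → 0.0049125 ms.
Propagation delays (d/s per hop): 1.04, 1.06, 120 ms; sum = 122.1 ms.
End-to-end = 122.1 ms.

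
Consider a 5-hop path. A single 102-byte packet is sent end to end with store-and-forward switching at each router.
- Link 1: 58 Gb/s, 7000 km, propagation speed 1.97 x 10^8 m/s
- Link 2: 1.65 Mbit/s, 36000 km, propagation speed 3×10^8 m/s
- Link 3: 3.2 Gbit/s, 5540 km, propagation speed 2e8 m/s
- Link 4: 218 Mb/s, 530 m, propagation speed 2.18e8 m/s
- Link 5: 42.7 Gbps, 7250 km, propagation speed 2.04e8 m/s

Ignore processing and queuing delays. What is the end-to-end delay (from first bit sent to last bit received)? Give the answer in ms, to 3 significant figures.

219 ms

L = 102 × 8 = 816 bits.
Transmission delays (L/R per hop): 1.4069e-05, 0.494545, 0.000255, 0.00374312, 1.91101e-05 ms; sum = 0.498577 ms.
Propagation delays (d/s per hop): 35.533, 120, 27.7, 0.00243119, 35.5392 ms; sum = 218.775 ms.
End-to-end = 219 ms.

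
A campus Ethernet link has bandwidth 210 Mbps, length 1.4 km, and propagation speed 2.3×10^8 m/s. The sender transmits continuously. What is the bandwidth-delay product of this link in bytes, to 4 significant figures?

159.8 bytes

Propagation delay = 1400 / 2.3e+08 = 6.08696e-06 s.
BDP = R × t_prop = 210000000 × 6.08696e-06 = 1278.26 bits.
In bytes: 1278.26/8 = 159.8 bytes.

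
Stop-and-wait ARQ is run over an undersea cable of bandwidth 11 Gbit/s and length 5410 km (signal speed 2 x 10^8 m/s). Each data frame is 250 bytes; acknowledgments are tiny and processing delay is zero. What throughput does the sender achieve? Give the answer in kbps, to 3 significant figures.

37.0 kbps

t_tx = L/R = 2000/11000000000 = 1.81818e-07 s.
t_prop = 5410000/200000000 = 0.02705 s; RTT = 0.0541 s.
Cycle = t_tx + RTT = 0.0541002 s.
Throughput = L / cycle = 2000 / 0.0541002 = 37.0 kbps.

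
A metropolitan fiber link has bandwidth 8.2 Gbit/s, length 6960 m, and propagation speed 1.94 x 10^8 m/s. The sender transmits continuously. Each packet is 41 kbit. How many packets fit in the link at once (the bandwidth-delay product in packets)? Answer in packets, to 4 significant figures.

Propagation delay = 6960 / 194000000 = 3.58763e-05 s.
BDP = R × t_prop = 8.2e+09 × 3.58763e-05 = 294186 bits.
In packets of 41000 bits: 7.175 packets.

7.175 packets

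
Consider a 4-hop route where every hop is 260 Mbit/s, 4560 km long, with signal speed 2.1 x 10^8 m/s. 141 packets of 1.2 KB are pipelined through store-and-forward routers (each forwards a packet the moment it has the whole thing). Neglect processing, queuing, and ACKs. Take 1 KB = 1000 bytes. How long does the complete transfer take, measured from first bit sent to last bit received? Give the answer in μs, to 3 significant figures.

92200 μs

Per-hop transmission t_tx = L/R = 9600/260000000 = 36.9231 μs.
Per-hop propagation t_prop = 4560000/210000000 = 21714.3 μs.
Pipeline fill: first packet needs 4·t_tx to clear all hops; remaining 140 packets each add one t_tx.
Total = (4+141-1)·t_tx + 4·t_prop = 144·36.9231 + 4·21714.3 = 92200 μs.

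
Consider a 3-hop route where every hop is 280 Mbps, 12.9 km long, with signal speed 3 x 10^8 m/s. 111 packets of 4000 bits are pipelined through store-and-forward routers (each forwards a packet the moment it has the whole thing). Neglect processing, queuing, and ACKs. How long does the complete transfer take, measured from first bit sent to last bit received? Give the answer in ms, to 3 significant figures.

Per-hop transmission t_tx = L/R = 4000/280000000 = 0.0142857 ms.
Per-hop propagation t_prop = 12900/300000000 = 0.043 ms.
Pipeline fill: first packet needs 3·t_tx to clear all hops; remaining 110 packets each add one t_tx.
Total = (3+111-1)·t_tx + 3·t_prop = 113·0.0142857 + 3·0.043 = 1.74 ms.

1.74 ms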